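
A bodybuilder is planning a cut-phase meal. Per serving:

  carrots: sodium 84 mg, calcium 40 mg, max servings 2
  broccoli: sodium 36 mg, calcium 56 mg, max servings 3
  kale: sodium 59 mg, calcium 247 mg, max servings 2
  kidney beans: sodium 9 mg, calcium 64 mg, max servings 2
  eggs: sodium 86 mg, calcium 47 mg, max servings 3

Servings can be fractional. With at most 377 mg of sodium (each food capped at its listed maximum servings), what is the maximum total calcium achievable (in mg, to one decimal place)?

862.7 mg

Calcium per mg sodium: kidney beans 7.111, kale 4.186, broccoli 1.556, eggs 0.5465, carrots 0.4762.
Take 2 servings of kidney beans: uses 18 mg sodium, +128.0 mg calcium (running total 128.0 mg).
Take 2 servings of kale: uses 118 mg sodium, +494.0 mg calcium (running total 622.0 mg).
Take 3 servings of broccoli: uses 108 mg sodium, +168.0 mg calcium (running total 790.0 mg).
Take 1.547 servings of eggs: uses 133 mg sodium, +72.7 mg calcium (running total 862.7 mg).
Filling greedily by calcium-per-mg sodium is optimal for one linear limit, giving 862.7 mg.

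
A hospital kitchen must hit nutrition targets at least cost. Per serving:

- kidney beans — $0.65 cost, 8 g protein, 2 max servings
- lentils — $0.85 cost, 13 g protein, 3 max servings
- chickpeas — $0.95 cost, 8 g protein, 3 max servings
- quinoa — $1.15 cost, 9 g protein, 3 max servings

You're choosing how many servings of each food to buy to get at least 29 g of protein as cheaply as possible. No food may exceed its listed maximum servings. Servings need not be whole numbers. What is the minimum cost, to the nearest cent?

Cost per g of protein: lentils $0.0654, kidney beans $0.0813, chickpeas $0.1187, quinoa $0.1278.
Take 2.231 servings of lentils: +29.0 g protein for $1.90 (total $1.90, still need 0.0 g).
Filling from the cheapest source first is optimal under one linear minimum: $1.90.

$1.90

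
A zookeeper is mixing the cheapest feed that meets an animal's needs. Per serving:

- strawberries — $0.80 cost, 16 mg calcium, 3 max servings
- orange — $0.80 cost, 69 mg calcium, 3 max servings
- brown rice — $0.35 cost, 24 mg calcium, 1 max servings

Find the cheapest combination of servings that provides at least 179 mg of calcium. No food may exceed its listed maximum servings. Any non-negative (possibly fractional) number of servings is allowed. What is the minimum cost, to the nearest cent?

Cost per mg of calcium: orange $0.0116, brown rice $0.0146, strawberries $0.0500.
Take 2.594 servings of orange: +179.0 mg calcium for $2.08 (total $2.08, still need 0.0 mg).
Filling from the cheapest source first is optimal under one linear minimum: $2.08.

$2.08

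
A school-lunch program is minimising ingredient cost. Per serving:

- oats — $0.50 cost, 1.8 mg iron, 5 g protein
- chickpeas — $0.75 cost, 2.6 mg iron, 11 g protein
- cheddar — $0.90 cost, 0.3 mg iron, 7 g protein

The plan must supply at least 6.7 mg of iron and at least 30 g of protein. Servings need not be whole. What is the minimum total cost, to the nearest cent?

Compare the cost at each extreme point of the feasible region.
oats only: max(6.7/1.8, 30/5) = 6 servings → $3.00.
chickpeas only: max(6.7/2.6, 30/11) = 2.727 servings → $2.05.
cheddar only: max(6.7/0.3, 30/7) = 22.33 servings → $20.10.
oats + chickpeas: the both-tight solution has a negative serving — not a feasible corner.
oats + cheddar with both tight: 3.414 servings and 1.847 servings → $3.37.
chickpeas + cheddar with both tight: 2.544 servings and 0.2886 servings → $2.17.
Cheapest feasible corner: $2.05.

$2.05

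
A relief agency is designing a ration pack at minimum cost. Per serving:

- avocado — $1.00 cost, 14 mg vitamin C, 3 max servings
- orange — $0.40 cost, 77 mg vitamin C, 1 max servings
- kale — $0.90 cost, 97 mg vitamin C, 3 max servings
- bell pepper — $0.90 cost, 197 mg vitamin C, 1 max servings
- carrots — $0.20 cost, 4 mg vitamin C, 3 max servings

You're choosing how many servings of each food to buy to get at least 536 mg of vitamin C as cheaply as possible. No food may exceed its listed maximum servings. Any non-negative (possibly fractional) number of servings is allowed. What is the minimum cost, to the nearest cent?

$3.73

Cost per mg of vitamin C: bell pepper $0.0046, orange $0.0052, kale $0.0093, carrots $0.0500, avocado $0.0714.
Take 1 serving of bell pepper: +197.0 mg vitamin C for $0.90 (total $0.90, still need 339.0 mg).
Take 1 serving of orange: +77.0 mg vitamin C for $0.40 (total $1.30, still need 262.0 mg).
Take 2.701 servings of kale: +262.0 mg vitamin C for $2.43 (total $3.73, still need 0.0 mg).
Greedy by cheapest-per-mg is optimal for a single linear constraint, so the minimum cost is $3.73.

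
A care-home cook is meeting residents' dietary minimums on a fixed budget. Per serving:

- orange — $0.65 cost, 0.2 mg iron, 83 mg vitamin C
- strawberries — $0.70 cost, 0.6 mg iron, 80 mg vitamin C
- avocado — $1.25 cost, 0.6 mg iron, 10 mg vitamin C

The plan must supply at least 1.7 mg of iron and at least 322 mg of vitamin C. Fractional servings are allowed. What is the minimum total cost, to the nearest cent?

A basic optimal solution has at most two foods positive. Try each food alone and each pair with both targets met exactly.
orange only: max(1.7/0.2, 322/83) = 8.5 servings → $5.53.
strawberries only: max(1.7/0.6, 322/80) = 4.025 servings → $2.82.
avocado only: max(1.7/0.6, 322/10) = 32.2 servings → $40.25.
orange + strawberries with both tight: 1.692 servings and 2.269 servings → $2.69.
orange + avocado with both tight: 3.686 servings and 1.605 servings → $4.40.
strawberries + avocado: the both-tight solution has a negative serving — not a feasible corner.
So the least-cost plan costs $2.69.

$2.69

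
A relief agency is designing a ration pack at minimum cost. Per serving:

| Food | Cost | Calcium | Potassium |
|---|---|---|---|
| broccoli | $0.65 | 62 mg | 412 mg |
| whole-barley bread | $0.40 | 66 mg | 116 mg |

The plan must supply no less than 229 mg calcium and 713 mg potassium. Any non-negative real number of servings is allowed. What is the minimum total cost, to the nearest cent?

Check every corner: each single food scaled to meet both minima, and each pair solved so both constraints bind.
broccoli only: max(229/62, 713/412) = 3.694 servings → $2.40.
whole-barley bread only: max(229/66, 713/116) = 6.147 servings → $2.46.
broccoli + whole-barley bread with both tight: 1.025 servings and 2.507 servings → $1.67.
Cheapest feasible corner: $1.67.

$1.67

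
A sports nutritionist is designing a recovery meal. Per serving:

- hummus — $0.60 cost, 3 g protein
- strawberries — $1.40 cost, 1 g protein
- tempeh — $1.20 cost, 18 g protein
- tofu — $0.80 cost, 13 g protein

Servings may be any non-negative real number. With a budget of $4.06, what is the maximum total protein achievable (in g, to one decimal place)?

Protein per dollar: tofu 16.25, tempeh 15, hummus 5, strawberries 0.7143.
With no serving limits, spend the whole cost allowance on tofu: $4.06 / $0.80 × 13 g = 66.0 g.

66.0 g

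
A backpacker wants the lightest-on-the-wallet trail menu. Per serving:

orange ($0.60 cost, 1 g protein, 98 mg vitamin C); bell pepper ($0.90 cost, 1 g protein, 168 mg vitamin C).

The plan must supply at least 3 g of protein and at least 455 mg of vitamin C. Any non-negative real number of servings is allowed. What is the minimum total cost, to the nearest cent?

$2.49

A basic optimal solution has at most two foods positive. Try each food alone and each pair with both targets met exactly.
orange only: max(3/1, 455/98) = 4.643 servings → $2.79.
bell pepper only: max(3/1, 455/168) = 3 servings → $2.70.
orange + bell pepper with both tight: 0.7 servings and 2.3 servings → $2.49.
So the least-cost plan costs $2.49.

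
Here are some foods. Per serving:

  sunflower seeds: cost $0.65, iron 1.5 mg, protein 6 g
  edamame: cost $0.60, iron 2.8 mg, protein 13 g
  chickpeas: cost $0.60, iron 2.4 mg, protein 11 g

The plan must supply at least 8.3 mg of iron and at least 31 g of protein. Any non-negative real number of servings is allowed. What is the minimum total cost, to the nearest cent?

This is a tiny linear program; its minimum lies at a vertex of the feasible set. List the vertices and price them.
sunflower seeds only: max(8.3/1.5, 31/6) = 5.533 servings → $3.60.
edamame only: max(8.3/2.8, 31/13) = 2.964 servings → $1.78.
chickpeas only: max(8.3/2.4, 31/11) = 3.458 servings → $2.08.
sunflower seeds + edamame: intersection lies outside the first quadrant.
sunflower seeds + chickpeas with both targets exact would need a negative amount; discard.
edamame + chickpeas: the both-tight solution has a negative serving — not a feasible corner.
So the least-cost plan costs $1.78.

$1.78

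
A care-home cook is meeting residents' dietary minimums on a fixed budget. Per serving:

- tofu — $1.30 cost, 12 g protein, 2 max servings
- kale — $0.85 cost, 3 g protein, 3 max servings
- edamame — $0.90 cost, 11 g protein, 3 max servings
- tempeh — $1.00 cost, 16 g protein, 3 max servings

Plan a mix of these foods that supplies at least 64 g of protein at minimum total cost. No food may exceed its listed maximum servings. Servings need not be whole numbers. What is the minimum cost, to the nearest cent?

Cost per g of protein: tempeh $0.0625, edamame $0.0818, tofu $0.1083, kale $0.2833.
Take 3 servings of tempeh: +48.0 g protein for $3.00 (total $3.00, still need 16.0 g).
Take 1.455 servings of edamame: +16.0 g protein for $1.31 (total $4.31, still need 0.0 g).
Greedy by cheapest-per-g is optimal for a single linear constraint, so the minimum cost is $4.31.

$4.31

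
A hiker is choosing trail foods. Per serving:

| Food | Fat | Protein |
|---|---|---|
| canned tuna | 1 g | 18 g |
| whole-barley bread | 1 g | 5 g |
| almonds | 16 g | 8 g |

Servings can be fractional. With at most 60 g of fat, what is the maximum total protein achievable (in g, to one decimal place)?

1080.0 g

Protein per g fat: canned tuna 18, whole-barley bread 5, almonds 0.5.
With no serving limits, spend the whole fat allowance on canned tuna: 60 g / 1 g × 18 g = 1080.0 g.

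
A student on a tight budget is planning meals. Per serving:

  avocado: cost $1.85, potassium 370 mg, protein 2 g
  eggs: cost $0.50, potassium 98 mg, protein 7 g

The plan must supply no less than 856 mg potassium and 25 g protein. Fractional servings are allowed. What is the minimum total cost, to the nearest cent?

The cheapest plan sits at a corner of the feasible region — with two constraints it uses at most two foods.
avocado only: max(856/370, 25/2) = 12.5 servings → $23.12.
eggs only: max(856/98, 25/7) = 8.735 servings → $4.37.
avocado + eggs with both tight: 1.48 servings and 3.149 servings → $4.31.
So the least-cost plan costs $4.31.

$4.31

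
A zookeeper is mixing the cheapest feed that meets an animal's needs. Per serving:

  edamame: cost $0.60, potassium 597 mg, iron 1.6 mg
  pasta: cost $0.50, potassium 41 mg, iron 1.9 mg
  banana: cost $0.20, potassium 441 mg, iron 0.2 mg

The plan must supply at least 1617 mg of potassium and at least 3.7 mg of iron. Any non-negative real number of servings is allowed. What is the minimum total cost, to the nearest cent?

Minimising a linear cost over {potassium ≥ 1617, iron ≥ 3.7, servings ≥ 0} — the optimum is at a vertex, using one or two foods.
edamame only: max(1617/597, 3.7/1.6) = 2.709 servings → $1.63.
pasta only: max(1617/41, 3.7/1.9) = 39.44 servings → $19.72.
banana only: max(1617/441, 3.7/0.2) = 18.5 servings → $3.70.
edamame + pasta: intersection lies outside the first quadrant.
edamame + banana with both tight: 2.232 servings and 0.6453 servings → $1.47.
pasta + banana with both tight: 1.577 servings and 3.52 servings → $1.49.
The minimum over all feasible corners is $1.47.

$1.47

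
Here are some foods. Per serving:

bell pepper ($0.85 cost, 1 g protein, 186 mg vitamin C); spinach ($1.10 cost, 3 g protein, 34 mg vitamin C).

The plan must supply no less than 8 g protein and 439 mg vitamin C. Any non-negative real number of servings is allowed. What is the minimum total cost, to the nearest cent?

$3.90

With two linear requirements the optimum uses one or two foods; enumerate the corners.
bell pepper only: max(8/1, 439/186) = 8 servings → $6.80.
spinach only: max(8/3, 439/34) = 12.91 servings → $14.20.
bell pepper + spinach with both tight: 1.994 servings and 2.002 servings → $3.90.
The minimum over all feasible corners is $3.90.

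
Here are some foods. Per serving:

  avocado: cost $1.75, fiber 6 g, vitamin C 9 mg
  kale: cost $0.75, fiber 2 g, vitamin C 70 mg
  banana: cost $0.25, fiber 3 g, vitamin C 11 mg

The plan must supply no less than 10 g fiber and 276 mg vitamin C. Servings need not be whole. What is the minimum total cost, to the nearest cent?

$3.06

At the optimum either one food covers both requirements or two foods hit both targets exactly; no other combination can be cheaper.
avocado only: max(10/6, 276/9) = 30.67 servings → $53.67.
kale only: max(10/2, 276/70) = 5 servings → $3.75.
banana only: max(10/3, 276/11) = 25.09 servings → $6.27.
avocado + kale with both tight: 0.3682 servings and 3.896 servings → $3.57.
avocado + banana: intersection lies outside the first quadrant.
kale + banana with both tight: 3.819 servings and 0.7872 servings → $3.06.
So the least-cost plan costs $3.06.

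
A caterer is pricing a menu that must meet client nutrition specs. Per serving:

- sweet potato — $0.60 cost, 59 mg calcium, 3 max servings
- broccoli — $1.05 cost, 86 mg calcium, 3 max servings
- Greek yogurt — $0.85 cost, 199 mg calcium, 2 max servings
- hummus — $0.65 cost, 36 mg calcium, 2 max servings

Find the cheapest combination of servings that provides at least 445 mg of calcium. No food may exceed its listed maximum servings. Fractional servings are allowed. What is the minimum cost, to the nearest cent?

$2.18

Cost per mg of calcium: Greek yogurt $0.0043, sweet potato $0.0102, broccoli $0.0122, hummus $0.0181.
Take 2 servings of Greek yogurt: +398.0 mg calcium for $1.70 (total $1.70, still need 47.0 mg).
Take 0.7966 servings of sweet potato: +47.0 mg calcium for $0.48 (total $2.18, still need 0.0 mg).
Filling from the cheapest source first is optimal under one linear minimum: $2.18.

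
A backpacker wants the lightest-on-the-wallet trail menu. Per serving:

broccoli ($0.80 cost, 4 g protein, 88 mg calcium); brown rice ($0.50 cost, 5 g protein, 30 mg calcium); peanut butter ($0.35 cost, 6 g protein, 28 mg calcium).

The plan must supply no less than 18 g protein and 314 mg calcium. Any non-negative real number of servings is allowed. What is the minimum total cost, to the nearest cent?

Minimising a linear cost over {protein ≥ 18, calcium ≥ 314, servings ≥ 0} — the optimum is at a vertex, using one or two foods.
broccoli only: max(18/4, 314/88) = 4.5 servings → $3.60.
brown rice only: max(18/5, 314/30) = 10.47 servings → $5.23.
peanut butter only: max(18/6, 314/28) = 11.21 servings → $3.92.
broccoli + brown rice with both tight: 3.219 servings and 1.025 servings → $3.09.
broccoli + peanut butter with both tight: 3.317 servings and 0.7885 servings → $2.93.
brown rice + peanut butter with both targets exact would need a negative amount; discard.
So the least-cost plan costs $2.93.

$2.93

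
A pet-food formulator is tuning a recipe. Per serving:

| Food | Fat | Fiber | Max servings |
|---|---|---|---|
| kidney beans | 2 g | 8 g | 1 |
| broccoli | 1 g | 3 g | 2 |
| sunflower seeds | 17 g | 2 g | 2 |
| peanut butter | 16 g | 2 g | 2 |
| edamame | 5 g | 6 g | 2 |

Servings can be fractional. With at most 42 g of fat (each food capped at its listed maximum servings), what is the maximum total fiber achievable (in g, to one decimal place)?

Fiber per g fat: kidney beans 4, broccoli 3, edamame 1.2, peanut butter 0.125, sunflower seeds 0.1176.
Take 1 serving of kidney beans: uses 2 g fat, +8.0 g fiber (running total 8.0 g).
Take 2 servings of broccoli: uses 2 g fat, +6.0 g fiber (running total 14.0 g).
Take 2 servings of edamame: uses 10 g fat, +12.0 g fiber (running total 26.0 g).
Take 1.75 servings of peanut butter: uses 28 g fat, +3.5 g fiber (running total 29.5 g).
Greedy by best ratio exhausts the fat allowance optimally: 29.5 g.

29.5 g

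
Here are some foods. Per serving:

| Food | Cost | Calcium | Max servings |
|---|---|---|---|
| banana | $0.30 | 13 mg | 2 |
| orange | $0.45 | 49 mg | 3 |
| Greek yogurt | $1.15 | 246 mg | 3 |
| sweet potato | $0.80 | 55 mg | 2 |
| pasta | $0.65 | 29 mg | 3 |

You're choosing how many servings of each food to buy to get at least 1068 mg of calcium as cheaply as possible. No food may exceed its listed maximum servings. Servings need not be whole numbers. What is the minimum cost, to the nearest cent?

$8.04

Cost per mg of calcium: Greek yogurt $0.0047, orange $0.0092, sweet potato $0.0145, pasta $0.0224, banana $0.0231.
Take 3 servings of Greek yogurt: +738.0 mg calcium for $3.45 (total $3.45, still need 330.0 mg).
Take 3 servings of orange: +147.0 mg calcium for $1.35 (total $4.80, still need 183.0 mg).
Take 2 servings of sweet potato: +110.0 mg calcium for $1.60 (total $6.40, still need 73.0 mg).
Take 2.517 servings of pasta: +73.0 mg calcium for $1.64 (total $8.04, still need 0.0 mg).
Filling from the cheapest source first is optimal under one linear minimum: $8.04.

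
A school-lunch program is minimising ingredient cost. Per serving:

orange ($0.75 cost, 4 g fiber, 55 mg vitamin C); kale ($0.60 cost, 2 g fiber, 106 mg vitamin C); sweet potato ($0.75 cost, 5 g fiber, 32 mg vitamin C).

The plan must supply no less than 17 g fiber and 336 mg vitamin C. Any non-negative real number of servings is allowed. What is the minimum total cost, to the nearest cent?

$3.28

For a min-cost LP with two ≥-constraints, a basic feasible solution has at most two positive variables.
orange only: max(17/4, 336/55) = 6.109 servings → $4.58.
kale only: max(17/2, 336/106) = 8.5 servings → $5.10.
sweet potato only: max(17/5, 336/32) = 10.5 servings → $7.88.
orange + kale with both tight: 3.599 servings and 1.303 servings → $3.48.
orange + sweet potato: intersection lies outside the first quadrant.
kale + sweet potato with both tight: 2.438 servings and 2.425 servings → $3.28.
The minimum over all feasible corners is $3.28.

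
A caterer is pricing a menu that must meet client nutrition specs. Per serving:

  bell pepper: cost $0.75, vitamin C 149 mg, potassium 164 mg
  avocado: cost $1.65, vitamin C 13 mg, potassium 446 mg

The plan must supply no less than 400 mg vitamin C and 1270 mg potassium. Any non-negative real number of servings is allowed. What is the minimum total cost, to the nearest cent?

A basic optimal solution has at most two foods positive. Try each food alone and each pair with both targets met exactly.
bell pepper only: max(400/149, 1270/164) = 7.744 servings → $5.81.
avocado only: max(400/13, 1270/446) = 30.77 servings → $50.77.
bell pepper + avocado with both tight: 2.517 servings and 1.922 servings → $5.06.
The minimum over all feasible corners is $5.06.

$5.06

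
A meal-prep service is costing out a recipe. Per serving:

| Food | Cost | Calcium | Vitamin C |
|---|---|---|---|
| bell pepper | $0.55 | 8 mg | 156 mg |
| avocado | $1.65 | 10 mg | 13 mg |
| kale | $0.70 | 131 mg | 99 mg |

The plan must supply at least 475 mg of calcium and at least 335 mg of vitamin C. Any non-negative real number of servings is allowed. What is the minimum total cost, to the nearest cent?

For a min-cost LP with two ≥-constraints, a basic feasible solution has at most two positive variables.
bell pepper only: max(475/8, 335/156) = 59.38 servings → $32.66.
avocado only: max(475/10, 335/13) = 47.5 servings → $78.38.
kale only: max(475/131, 335/99) = 3.626 servings → $2.54.
bell pepper + avocado: the both-tight solution has a negative serving — not a feasible corner.
bell pepper + kale with both targets exact would need a negative amount; discard.
avocado + kale: the both-tight solution has a negative serving — not a feasible corner.
So the least-cost plan costs $2.54.

$2.54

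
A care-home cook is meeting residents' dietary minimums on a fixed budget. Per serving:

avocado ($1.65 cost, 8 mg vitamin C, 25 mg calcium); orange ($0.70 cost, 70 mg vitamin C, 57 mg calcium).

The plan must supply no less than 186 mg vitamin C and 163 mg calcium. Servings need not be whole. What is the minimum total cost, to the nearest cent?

$2.00

avocado only: max(186/8, 163/25) = 23.25 servings → $38.36.
orange only: max(186/70, 163/57) = 2.86 servings → $2.00.
avocado + orange with both tight: 0.6244 servings and 2.586 servings → $2.84.
Cheapest feasible corner: $2.00.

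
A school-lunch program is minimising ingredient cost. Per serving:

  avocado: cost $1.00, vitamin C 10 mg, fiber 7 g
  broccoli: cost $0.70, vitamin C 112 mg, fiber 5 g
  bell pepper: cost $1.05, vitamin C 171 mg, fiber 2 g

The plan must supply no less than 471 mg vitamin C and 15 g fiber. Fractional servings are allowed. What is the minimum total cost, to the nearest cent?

At the optimum either one food covers both requirements or two foods hit both targets exactly; no other combination can be cheaper.
avocado only: max(471/10, 15/7) = 47.1 servings → $47.10.
broccoli only: max(471/112, 15/5) = 4.205 servings → $2.94.
bell pepper only: max(471/171, 15/2) = 7.5 servings → $7.88.
avocado + broccoli with both targets exact would need a negative amount; discard.
avocado + bell pepper with both tight: 1.379 servings and 2.674 servings → $4.19.
broccoli + bell pepper with both tight: 2.572 servings and 1.07 servings → $2.92.
So the least-cost plan costs $2.92.

$2.92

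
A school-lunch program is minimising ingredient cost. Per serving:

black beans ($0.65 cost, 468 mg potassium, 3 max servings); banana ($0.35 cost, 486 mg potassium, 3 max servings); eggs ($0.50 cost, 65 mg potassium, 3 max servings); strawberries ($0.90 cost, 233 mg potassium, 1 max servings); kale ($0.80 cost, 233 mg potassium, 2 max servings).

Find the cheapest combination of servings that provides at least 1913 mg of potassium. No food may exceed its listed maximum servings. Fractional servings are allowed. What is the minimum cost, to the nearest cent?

Cost per mg of potassium: banana $0.0007, black beans $0.0014, kale $0.0034, strawberries $0.0039, eggs $0.0077.
Take 3 servings of banana: +1458.0 mg potassium for $1.05 (total $1.05, still need 455.0 mg).
Take 0.9722 servings of black beans: +455.0 mg potassium for $0.63 (total $1.68, still need 0.0 mg).
Greedy by cheapest-per-mg is optimal for a single linear constraint, so the minimum cost is $1.68.

$1.68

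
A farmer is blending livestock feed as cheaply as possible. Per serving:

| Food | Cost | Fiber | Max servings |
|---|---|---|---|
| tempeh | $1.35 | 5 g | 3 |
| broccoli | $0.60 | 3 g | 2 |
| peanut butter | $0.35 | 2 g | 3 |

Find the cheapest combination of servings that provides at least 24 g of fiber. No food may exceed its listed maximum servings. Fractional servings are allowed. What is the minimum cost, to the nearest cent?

$5.49

Cost per g of fiber: peanut butter $0.1750, broccoli $0.2000, tempeh $0.2700.
Take 3 servings of peanut butter: +6.0 g fiber for $1.05 (total $1.05, still need 18.0 g).
Take 2 servings of broccoli: +6.0 g fiber for $1.20 (total $2.25, still need 12.0 g).
Take 2.4 servings of tempeh: +12.0 g fiber for $3.24 (total $5.49, still need 0.0 g).
Greedy by cheapest-per-g is optimal for a single linear constraint, so the minimum cost is $5.49.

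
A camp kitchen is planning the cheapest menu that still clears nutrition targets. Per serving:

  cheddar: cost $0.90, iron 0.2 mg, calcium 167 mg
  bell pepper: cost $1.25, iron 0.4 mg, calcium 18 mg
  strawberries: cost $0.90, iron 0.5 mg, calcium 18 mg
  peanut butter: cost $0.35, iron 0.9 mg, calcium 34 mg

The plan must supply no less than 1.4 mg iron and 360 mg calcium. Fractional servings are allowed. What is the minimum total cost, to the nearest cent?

$2.13

A basic optimal solution has at most two foods positive. Try each food alone and each pair with both targets met exactly.
cheddar only: max(1.4/0.2, 360/167) = 7 servings → $6.30.
bell pepper only: max(1.4/0.4, 360/18) = 20 servings → $25.00.
strawberries only: max(1.4/0.5, 360/18) = 20 servings → $18.00.
peanut butter only: max(1.4/0.9, 360/34) = 10.59 servings → $3.71.
cheddar + bell pepper with both tight: 1.88 servings and 2.56 servings → $4.89.
cheddar + strawberries with both tight: 1.937 servings and 2.025 servings → $3.57.
cheddar + peanut butter with both tight: 1.926 servings and 1.128 servings → $2.13.
bell pepper + strawberries: the both-tight solution has a negative serving — not a feasible corner.
bell pepper + peanut butter: intersection lies outside the first quadrant.
strawberries + peanut butter with both targets exact would need a negative amount; discard.
So the least-cost plan costs $2.13.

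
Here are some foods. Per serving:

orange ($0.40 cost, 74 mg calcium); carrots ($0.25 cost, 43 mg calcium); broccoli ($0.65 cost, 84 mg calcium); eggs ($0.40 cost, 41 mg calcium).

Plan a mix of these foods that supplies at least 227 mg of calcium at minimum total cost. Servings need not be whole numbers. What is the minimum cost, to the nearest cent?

$1.23

Cost per mg of calcium: orange $0.0054, carrots $0.0058, broccoli $0.0077, eggs $0.0098.
With no serving limits, use only orange: 227 mg / 74 mg = 3.068 servings × $0.40 = $1.23.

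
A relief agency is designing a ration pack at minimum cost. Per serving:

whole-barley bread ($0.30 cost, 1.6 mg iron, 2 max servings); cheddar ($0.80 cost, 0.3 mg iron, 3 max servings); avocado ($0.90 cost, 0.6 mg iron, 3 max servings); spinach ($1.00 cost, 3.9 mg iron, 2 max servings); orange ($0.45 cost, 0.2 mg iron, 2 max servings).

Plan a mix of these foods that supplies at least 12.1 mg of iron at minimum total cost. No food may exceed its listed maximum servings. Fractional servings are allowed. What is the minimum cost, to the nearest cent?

Cost per mg of iron: whole-barley bread $0.1875, spinach $0.2564, avocado $1.5000, orange $2.2500, cheddar $2.6667.
Take 2 servings of whole-barley bread: +3.2 mg iron for $0.60 (total $0.60, still need 8.9 mg).
Take 2 servings of spinach: +7.8 mg iron for $2.00 (total $2.60, still need 1.1 mg).
Take 1.833 servings of avocado: +1.1 mg iron for $1.65 (total $4.25, still need 0.0 mg).
Filling from the cheapest source first is optimal under one linear minimum: $4.25.

$4.25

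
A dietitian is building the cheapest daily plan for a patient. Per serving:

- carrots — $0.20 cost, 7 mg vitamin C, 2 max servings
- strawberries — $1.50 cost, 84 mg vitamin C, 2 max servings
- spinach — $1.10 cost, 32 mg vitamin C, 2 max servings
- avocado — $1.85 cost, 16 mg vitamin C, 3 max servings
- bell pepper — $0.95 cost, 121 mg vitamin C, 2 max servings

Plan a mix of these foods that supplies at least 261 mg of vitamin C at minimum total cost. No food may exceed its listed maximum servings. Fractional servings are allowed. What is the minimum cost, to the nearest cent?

$2.24

Cost per mg of vitamin C: bell pepper $0.0079, strawberries $0.0179, carrots $0.0286, spinach $0.0344, avocado $0.1156.
Take 2 servings of bell pepper: +242.0 mg vitamin C for $1.90 (total $1.90, still need 19.0 mg).
Take 0.2262 servings of strawberries: +19.0 mg vitamin C for $0.34 (total $2.24, still need 0.0 mg).
Filling from the cheapest source first is optimal under one linear minimum: $2.24.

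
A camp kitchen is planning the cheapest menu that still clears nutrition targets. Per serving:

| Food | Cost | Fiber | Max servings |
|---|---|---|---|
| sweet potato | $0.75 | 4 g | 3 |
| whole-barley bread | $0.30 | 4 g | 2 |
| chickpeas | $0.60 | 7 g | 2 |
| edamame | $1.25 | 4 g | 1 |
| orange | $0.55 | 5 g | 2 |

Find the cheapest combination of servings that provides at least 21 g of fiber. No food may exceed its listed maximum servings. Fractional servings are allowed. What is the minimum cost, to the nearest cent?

$1.71

Cost per g of fiber: whole-barley bread $0.0750, chickpeas $0.0857, orange $0.1100, sweet potato $0.1875, edamame $0.3125.
Take 2 servings of whole-barley bread: +8.0 g fiber for $0.60 (total $0.60, still need 13.0 g).
Take 1.857 servings of chickpeas: +13.0 g fiber for $1.11 (total $1.71, still need 0.0 g).
Greedy by cheapest-per-g is optimal for a single linear constraint, so the minimum cost is $1.71.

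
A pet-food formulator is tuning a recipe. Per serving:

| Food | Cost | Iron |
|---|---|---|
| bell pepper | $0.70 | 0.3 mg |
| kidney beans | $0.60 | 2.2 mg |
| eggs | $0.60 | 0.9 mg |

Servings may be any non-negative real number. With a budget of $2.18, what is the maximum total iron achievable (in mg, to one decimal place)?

Iron per dollar: kidney beans 3.667, eggs 1.5, bell pepper 0.4286.
With no serving limits, spend the whole cost allowance on kidney beans: $2.18 / $0.60 × 2.2 mg = 8.0 mg.

8.0 mg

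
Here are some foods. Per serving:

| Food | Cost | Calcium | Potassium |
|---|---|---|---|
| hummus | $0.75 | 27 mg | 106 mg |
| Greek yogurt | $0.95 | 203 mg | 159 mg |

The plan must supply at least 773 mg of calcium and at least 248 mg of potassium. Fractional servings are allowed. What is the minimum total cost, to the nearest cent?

Compare the cost at each extreme point of the feasible region.
hummus only: max(773/27, 248/106) = 28.63 servings → $21.47.
Greek yogurt only: max(773/203, 248/159) = 3.808 servings → $3.62.
hummus + Greek yogurt with both targets exact would need a negative amount; discard.
Cheapest feasible corner: $3.62.

$3.62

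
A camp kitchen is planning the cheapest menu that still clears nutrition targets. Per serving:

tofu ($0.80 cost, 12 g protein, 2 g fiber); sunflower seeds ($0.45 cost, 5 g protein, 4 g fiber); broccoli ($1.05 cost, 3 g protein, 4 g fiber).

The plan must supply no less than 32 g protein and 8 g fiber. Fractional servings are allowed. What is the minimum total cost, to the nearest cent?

$2.23

tofu only: max(32/12, 8/2) = 4 servings → $3.20.
sunflower seeds only: max(32/5, 8/4) = 6.4 servings → $2.88.
broccoli only: max(32/3, 8/4) = 10.67 servings → $11.20.
tofu + sunflower seeds with both tight: 2.316 servings and 0.8421 servings → $2.23.
tofu + broccoli with both tight: 2.476 servings and 0.7619 servings → $2.78.
sunflower seeds + broccoli: intersection lies outside the first quadrant.
Cheapest feasible corner: $2.23.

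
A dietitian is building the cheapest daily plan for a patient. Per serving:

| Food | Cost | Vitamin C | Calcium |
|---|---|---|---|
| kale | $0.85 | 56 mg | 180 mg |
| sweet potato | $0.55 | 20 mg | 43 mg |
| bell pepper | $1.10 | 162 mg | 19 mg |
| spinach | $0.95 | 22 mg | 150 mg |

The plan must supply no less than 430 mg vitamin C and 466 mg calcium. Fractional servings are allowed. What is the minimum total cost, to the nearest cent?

$4.05

With two linear requirements the optimum uses one or two foods; enumerate the corners.
kale only: max(430/56, 466/180) = 7.679 servings → $6.53.
sweet potato only: max(430/20, 466/43) = 21.5 servings → $11.82.
bell pepper only: max(430/162, 466/19) = 24.53 servings → $26.98.
spinach only: max(430/22, 466/150) = 19.55 servings → $18.57.
kale + sweet potato: intersection lies outside the first quadrant.
kale + bell pepper with both tight: 2.396 servings and 1.826 servings → $4.05.
kale + spinach with both targets exact would need a negative amount; discard.
sweet potato + bell pepper with both tight: 10.22 servings and 1.392 servings → $7.15.
sweet potato + spinach: the both-tight solution has a negative serving — not a feasible corner.
bell pepper + spinach with both tight: 2.272 servings and 2.819 servings → $5.18.
The minimum over all feasible corners is $4.05.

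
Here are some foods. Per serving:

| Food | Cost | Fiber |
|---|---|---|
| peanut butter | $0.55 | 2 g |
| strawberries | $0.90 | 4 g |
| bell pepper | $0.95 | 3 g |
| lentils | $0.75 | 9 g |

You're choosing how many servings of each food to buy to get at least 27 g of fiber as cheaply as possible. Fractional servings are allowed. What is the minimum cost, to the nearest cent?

$2.25

Cost per g of fiber: lentils $0.0833, strawberries $0.2250, peanut butter $0.2750, bell pepper $0.3167.
With no serving limits, use only lentils: 27 g / 9 g = 3 servings × $0.75 = $2.25.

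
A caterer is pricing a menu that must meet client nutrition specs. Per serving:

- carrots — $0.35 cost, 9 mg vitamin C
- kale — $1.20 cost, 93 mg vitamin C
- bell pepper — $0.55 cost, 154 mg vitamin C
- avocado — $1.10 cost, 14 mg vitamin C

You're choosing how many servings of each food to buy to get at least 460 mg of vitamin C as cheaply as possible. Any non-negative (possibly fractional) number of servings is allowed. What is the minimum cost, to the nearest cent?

Cost per mg of vitamin C: bell pepper $0.0036, kale $0.0129, carrots $0.0389, avocado $0.0786.
With no serving limits, use only bell pepper: 460 mg / 154 mg = 2.987 servings × $0.55 = $1.64.

$1.64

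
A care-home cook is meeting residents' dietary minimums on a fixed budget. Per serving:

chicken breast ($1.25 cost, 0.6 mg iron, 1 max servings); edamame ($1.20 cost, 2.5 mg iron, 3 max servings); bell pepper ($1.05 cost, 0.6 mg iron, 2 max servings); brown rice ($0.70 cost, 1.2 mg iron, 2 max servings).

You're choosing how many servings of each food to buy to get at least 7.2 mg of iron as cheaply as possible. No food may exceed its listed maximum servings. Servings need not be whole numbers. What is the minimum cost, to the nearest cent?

$3.46

Cost per mg of iron: edamame $0.4800, brown rice $0.5833, bell pepper $1.7500, chicken breast $2.0833.
Take 2.88 servings of edamame: +7.2 mg iron for $3.46 (total $3.46, still need 0.0 mg).
Filling from the cheapest source first is optimal under one linear minimum: $3.46.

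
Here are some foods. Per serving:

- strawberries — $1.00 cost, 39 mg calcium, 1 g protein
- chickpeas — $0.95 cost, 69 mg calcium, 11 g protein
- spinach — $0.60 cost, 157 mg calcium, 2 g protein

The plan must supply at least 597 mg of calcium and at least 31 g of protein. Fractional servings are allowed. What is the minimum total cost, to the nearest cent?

Minimising a linear cost over {calcium ≥ 597, protein ≥ 31, servings ≥ 0} — the optimum is at a vertex, using one or two foods.
strawberries only: max(597/39, 31/1) = 31 servings → $31.00.
chickpeas only: max(597/69, 31/11) = 8.652 servings → $8.22.
spinach only: max(597/157, 31/2) = 15.5 servings → $9.30.
strawberries + chickpeas with both tight: 12.3 servings and 1.7 servings → $13.91.
strawberries + spinach with both targets exact would need a negative amount; discard.
chickpeas + spinach with both tight: 2.312 servings and 2.787 servings → $3.87.
The minimum over all feasible corners is $3.87.

$3.87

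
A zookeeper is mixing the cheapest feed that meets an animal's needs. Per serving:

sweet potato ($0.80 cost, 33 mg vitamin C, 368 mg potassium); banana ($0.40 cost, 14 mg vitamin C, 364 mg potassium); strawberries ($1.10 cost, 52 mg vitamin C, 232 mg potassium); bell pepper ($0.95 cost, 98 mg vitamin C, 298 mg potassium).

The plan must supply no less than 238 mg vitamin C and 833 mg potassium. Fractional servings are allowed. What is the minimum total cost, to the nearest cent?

Check every corner: each single food scaled to meet both minima, and each pair solved so both constraints bind.
sweet potato only: max(238/33, 833/368) = 7.212 servings → $5.77.
banana only: max(238/14, 833/364) = 17 servings → $6.80.
strawberries only: max(238/52, 833/232) = 4.577 servings → $5.03.
bell pepper only: max(238/98, 833/298) = 2.795 servings → $2.66.
sweet potato + banana: the both-tight solution has a negative serving — not a feasible corner.
sweet potato + strawberries: the both-tight solution has a negative serving — not a feasible corner.
sweet potato + bell pepper with both tight: 0.4083 servings and 2.291 servings → $2.50.
banana + strawberries: the both-tight solution has a negative serving — not a feasible corner.
banana + bell pepper with both tight: 0.34 servings and 2.38 servings → $2.40.
strawberries + bell pepper with both tight: 1.479 servings and 1.644 servings → $3.19.
So the least-cost plan costs $2.40.

$2.40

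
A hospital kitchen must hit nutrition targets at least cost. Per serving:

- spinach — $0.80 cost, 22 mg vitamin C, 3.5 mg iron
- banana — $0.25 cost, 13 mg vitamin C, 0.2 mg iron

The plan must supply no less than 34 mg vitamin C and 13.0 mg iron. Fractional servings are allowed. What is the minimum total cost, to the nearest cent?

$2.97

At the optimum either one food covers both requirements or two foods hit both targets exactly; no other combination can be cheaper.
spinach only: max(34/22, 13.0/3.5) = 3.714 servings → $2.97.
banana only: max(34/13, 13.0/0.2) = 65 servings → $16.25.
spinach + banana: the both-tight solution has a negative serving — not a feasible corner.
The minimum over all feasible corners is $2.97.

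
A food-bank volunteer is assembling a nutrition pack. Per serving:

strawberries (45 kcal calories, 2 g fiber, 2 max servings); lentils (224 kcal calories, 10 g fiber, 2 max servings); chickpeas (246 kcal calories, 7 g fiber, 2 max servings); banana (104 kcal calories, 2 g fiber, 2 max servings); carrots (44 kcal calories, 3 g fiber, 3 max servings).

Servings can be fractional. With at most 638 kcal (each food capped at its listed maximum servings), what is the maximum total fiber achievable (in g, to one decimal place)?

31.6 g

Fiber per kcal: carrots 0.06818, lentils 0.04464, strawberries 0.04444, chickpeas 0.02846, banana 0.01923.
Take 3 servings of carrots: uses 132 kcal, +9.0 g fiber (running total 9.0 g).
Take 2 servings of lentils: uses 448 kcal, +20.0 g fiber (running total 29.0 g).
Take 1.289 servings of strawberries: uses 58 kcal, +2.6 g fiber (running total 31.6 g).
Filling greedily by fiber-per-kcal is optimal for one linear limit, giving 31.6 g.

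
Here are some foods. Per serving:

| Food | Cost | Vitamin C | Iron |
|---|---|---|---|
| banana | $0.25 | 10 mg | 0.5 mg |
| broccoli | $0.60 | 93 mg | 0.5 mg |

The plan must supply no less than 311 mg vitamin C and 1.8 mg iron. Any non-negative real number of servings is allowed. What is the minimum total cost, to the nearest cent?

$2.06

Check every corner: each single food scaled to meet both minima, and each pair solved so both constraints bind.
banana only: max(311/10, 1.8/0.5) = 31.1 servings → $7.78.
broccoli only: max(311/93, 1.8/0.5) = 3.6 servings → $2.16.
banana + broccoli with both tight: 0.2867 servings and 3.313 servings → $2.06.
So the least-cost plan costs $2.06.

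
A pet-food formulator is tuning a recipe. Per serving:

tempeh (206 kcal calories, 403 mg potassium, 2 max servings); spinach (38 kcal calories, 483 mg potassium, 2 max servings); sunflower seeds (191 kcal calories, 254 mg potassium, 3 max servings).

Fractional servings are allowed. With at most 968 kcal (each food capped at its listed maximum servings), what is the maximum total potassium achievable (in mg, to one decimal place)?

2410.3 mg

Potassium per kcal: spinach 12.71, tempeh 1.956, sunflower seeds 1.33.
Take 2 servings of spinach: uses 76 kcal, +966.0 mg potassium (running total 966.0 mg).
Take 2 servings of tempeh: uses 412 kcal, +806.0 mg potassium (running total 1772.0 mg).
Take 2.513 servings of sunflower seeds: uses 480 kcal, +638.3 mg potassium (running total 2410.3 mg).
Filling greedily by potassium-per-kcal is optimal for one linear limit, giving 2410.3 mg.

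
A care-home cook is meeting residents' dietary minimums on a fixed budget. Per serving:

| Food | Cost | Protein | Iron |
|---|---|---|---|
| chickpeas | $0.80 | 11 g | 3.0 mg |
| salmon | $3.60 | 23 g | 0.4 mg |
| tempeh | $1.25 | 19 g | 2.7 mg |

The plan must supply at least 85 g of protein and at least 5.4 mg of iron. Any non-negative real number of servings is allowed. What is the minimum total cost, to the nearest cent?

$5.59

At the optimum either one food covers both requirements or two foods hit both targets exactly; no other combination can be cheaper.
chickpeas only: max(85/11, 5.4/3.0) = 7.727 servings → $6.18.
salmon only: max(85/23, 5.4/0.4) = 13.5 servings → $48.60.
tempeh only: max(85/19, 5.4/2.7) = 4.474 servings → $5.59.
chickpeas + salmon with both tight: 1.396 servings and 3.028 servings → $12.02.
chickpeas + tempeh: the both-tight solution has a negative serving — not a feasible corner.
salmon + tempeh with both tight: 2.328 servings and 1.655 servings → $10.45.
So the least-cost plan costs $5.59.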